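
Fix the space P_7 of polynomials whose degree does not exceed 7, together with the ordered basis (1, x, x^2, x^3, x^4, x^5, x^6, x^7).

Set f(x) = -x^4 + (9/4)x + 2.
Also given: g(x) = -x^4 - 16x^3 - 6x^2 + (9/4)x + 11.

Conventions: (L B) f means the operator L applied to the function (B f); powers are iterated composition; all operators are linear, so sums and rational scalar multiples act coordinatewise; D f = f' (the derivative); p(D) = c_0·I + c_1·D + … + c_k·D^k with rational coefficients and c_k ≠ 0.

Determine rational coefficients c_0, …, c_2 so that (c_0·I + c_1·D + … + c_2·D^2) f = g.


p(D) = I + 4·D + (1/2)·D^2, i.e. c_0 = 1, c_1 = 4, c_2 = 1/2

D^0 f = -x^4 + (9/4)x + 2
D^1 f = -4x^3 + 9/4
D^2 f = -12x^2
matching coefficients of g against c_0 f + c_1 Df + … from the top degree down determines the c_i
solution: c_0 = 1, c_1 = 4, c_2 = 1/2


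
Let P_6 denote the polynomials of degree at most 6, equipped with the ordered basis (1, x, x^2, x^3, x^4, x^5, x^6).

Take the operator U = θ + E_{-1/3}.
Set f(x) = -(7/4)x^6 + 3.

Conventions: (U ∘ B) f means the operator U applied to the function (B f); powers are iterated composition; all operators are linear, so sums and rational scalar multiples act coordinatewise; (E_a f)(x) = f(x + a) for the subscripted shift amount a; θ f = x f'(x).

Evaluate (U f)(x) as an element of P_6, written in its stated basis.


the result is g(x) = -(49/4)x^6 + (7/2)x^5 - (35/12)x^4 + (35/27)x^3 - (35/108)x^2 + (7/162)x + 8741/2916

θ f = -(21/2)x^6
E_{-1/3} f = -(7/4)x^6 + (7/2)x^5 - (35/12)x^4 + (35/27)x^3 - (35/108)x^2 + (7/162)x + 8741/2916
(θ + E_{-1/3}) f = -(49/4)x^6 + (7/2)x^5 - (35/12)x^4 + (35/27)x^3 - (35/108)x^2 + (7/162)x + 8741/2916


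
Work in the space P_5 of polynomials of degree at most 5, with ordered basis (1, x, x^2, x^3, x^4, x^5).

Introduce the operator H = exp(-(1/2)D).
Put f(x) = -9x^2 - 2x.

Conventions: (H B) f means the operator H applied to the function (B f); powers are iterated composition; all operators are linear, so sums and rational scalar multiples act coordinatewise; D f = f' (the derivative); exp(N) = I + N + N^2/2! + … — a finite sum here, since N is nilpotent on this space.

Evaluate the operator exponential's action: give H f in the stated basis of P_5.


order-1 term: 9x + 1
order-2 term: -9/4
the series for exp(-(1/2)D) f terminates at order 2
exp(-(1/2)D) f = -9x^2 + 7x - 5/4

g(x) = -9x^2 + 7x - 5/4


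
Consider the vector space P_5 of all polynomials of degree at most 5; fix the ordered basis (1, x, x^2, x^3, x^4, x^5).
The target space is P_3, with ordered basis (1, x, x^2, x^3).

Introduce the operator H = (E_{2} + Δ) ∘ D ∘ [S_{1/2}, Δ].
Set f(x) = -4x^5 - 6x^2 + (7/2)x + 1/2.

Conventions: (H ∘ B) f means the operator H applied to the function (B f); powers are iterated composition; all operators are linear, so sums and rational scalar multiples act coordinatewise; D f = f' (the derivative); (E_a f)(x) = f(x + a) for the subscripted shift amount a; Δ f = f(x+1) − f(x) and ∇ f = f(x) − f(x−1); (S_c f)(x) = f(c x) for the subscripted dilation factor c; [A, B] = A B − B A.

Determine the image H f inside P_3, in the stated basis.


the result is g(x) = -(5/2)x^3 - (135/4)x^2 - (245/2)x - 1149/8

Δ f = -20x^4 - 40x^3 - 40x^2 - 32x - 13/2
S_{1/2} Δ f = -(5/4)x^4 - 5x^3 - 10x^2 - 16x - 13/2
S_{1/2} f = -(1/8)x^5 - (3/2)x^2 + (7/4)x + 1/2
Δ S_{1/2} f = -(5/8)x^4 - (5/4)x^3 - (5/4)x^2 - (29/8)x + 1/8
[S_{1/2}, Δ] f = -(5/8)x^4 - (15/4)x^3 - (35/4)x^2 - (99/8)x - 53/8
D [S_{1/2}, Δ] f = -(5/2)x^3 - (45/4)x^2 - (35/2)x - 99/8
E_{2} D [S_{1/2}, Δ] f = -(5/2)x^3 - (105/4)x^2 - (185/2)x - 899/8
Δ D [S_{1/2}, Δ] f = -(15/2)x^2 - 30x - 125/4
(E_{2} + Δ) D [S_{1/2}, Δ] f = -(5/2)x^3 - (135/4)x^2 - (245/2)x - 1149/8


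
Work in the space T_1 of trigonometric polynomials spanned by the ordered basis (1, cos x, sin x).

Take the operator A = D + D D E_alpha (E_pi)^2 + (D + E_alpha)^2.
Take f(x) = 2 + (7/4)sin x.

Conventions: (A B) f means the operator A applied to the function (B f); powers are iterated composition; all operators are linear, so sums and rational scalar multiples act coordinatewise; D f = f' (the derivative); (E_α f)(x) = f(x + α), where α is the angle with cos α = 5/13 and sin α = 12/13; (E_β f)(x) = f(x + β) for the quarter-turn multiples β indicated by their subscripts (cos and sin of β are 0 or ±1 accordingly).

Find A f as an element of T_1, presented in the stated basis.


g(x) = 2 + (1841/676)cos x - (4655/676)sin x

D f = (7/4)cos x
E_pi f = 2 - (7/4)sin x
E_pi E_pi f = 2 + (7/4)sin x
E_alpha (E_pi)^2 f = 2 + (21/13)cos x + (35/52)sin x
D E_alpha (E_pi)^2 f = (35/52)cos x - (21/13)sin x
D D E_alpha (E_pi)^2 f = -(21/13)cos x - (35/52)sin x
D f = (7/4)cos x
E_alpha f = 2 + (21/13)cos x + (35/52)sin x
(D + E_alpha) f = 2 + (175/52)cos x + (35/52)sin x
D (D + E_alpha) f = (35/52)cos x - (175/52)sin x
E_alpha (D + E_alpha) f = 2 + (1295/676)cos x - (1925/676)sin x
(D + E_alpha) (D + E_alpha) f = 2 + (875/338)cos x - (1050/169)sin x
(D + D D E_alpha (E_pi)^2 + (D + E_alpha)^2) f = 2 + (1841/676)cos x - (4655/676)sin x


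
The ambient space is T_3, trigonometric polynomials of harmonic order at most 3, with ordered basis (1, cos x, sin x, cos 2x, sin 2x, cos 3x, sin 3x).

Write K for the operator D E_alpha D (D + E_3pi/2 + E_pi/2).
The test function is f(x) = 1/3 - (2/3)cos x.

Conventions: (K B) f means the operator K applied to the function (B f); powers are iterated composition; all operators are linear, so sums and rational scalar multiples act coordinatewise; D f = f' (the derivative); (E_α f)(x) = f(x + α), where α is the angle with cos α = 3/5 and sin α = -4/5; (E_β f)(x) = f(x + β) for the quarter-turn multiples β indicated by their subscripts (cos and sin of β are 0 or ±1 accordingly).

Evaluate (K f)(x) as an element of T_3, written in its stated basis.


D f = (2/3)sin x
E_3pi/2 f = 1/3 - (2/3)sin x
E_pi/2 f = 1/3 + (2/3)sin x
(D + E_3pi/2 + E_pi/2) f = 2/3 + (2/3)sin x
D (D + E_3pi/2 + E_pi/2) f = (2/3)cos x
E_alpha D (D + E_3pi/2 + E_pi/2) f = (2/5)cos x + (8/15)sin x
D (E_alpha D (D + E_3pi/2 + E_pi/2)) f = (8/15)cos x - (2/5)sin x

the result is g(x) = (8/15)cos x - (2/5)sin x


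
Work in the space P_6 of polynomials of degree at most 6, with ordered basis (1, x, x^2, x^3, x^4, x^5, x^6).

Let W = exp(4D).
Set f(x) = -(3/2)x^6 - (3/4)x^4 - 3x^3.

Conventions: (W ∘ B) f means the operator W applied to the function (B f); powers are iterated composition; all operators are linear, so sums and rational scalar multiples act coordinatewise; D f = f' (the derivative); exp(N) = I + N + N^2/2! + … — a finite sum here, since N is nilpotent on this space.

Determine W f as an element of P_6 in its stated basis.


order-1 term: -36x^5 - 12x^3 - 36x^2
order-2 term: -360x^4 - 72x^2 - 144x
order-3 term: -1920x^3 - 192x - 192
order-4 term: -5760x^2 - 192
order-5 term: -9216x
order-6 term: -6144
the series for exp(4D) f terminates at order 6
exp(4D) f = -(3/2)x^6 - 36x^5 - (1443/4)x^4 - 1935x^3 - 5868x^2 - 9552x - 6528

g(x) = -(3/2)x^6 - 36x^5 - (1443/4)x^4 - 1935x^3 - 5868x^2 - 9552x - 6528


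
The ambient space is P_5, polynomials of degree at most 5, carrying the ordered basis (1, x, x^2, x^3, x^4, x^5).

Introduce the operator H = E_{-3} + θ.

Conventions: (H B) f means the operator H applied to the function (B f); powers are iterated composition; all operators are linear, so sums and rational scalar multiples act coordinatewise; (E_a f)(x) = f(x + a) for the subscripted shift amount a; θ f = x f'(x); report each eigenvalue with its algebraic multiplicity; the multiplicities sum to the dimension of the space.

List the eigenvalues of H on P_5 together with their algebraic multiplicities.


λ = 1 (multiplicity 1), λ = 2 (multiplicity 1), λ = 3 (multiplicity 1), λ = 4 (multiplicity 1), λ = 5 (multiplicity 1), λ = 6 (multiplicity 1)

image of 1: 1
image of x: 2x - 3
image of x^2: 3x^2 - 6x + 9
image of x^3: 4x^3 - 9x^2 + 27x - 27
image of x^4: 5x^4 - 12x^3 + 54x^2 - 108x + 81
image of x^5: 6x^5 - 15x^4 + 90x^3 - 270x^2 + 405x - 243
the matrix is upper triangular; its diagonal is (1, 2, 3, 4, 5, 6)
for a triangular matrix the eigenvalues are the diagonal entries, with algebraic multiplicity their repetition count


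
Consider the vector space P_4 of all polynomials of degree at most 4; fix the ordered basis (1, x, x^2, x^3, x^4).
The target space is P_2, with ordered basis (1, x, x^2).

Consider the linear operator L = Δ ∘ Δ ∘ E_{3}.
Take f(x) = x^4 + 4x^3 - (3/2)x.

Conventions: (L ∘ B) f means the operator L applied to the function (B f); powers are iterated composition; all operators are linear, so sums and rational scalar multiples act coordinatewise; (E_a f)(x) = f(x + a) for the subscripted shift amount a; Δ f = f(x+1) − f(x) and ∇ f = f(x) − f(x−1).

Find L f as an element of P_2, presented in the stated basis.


E_{3} f = x^4 + 16x^3 + 90x^2 + (429/2)x + 369/2
Δ E_{3} f = 4x^3 + 54x^2 + 232x + 643/2
Δ Δ E_{3} f = 12x^2 + 120x + 290

the image equals g(x) = 12x^2 + 120x + 290


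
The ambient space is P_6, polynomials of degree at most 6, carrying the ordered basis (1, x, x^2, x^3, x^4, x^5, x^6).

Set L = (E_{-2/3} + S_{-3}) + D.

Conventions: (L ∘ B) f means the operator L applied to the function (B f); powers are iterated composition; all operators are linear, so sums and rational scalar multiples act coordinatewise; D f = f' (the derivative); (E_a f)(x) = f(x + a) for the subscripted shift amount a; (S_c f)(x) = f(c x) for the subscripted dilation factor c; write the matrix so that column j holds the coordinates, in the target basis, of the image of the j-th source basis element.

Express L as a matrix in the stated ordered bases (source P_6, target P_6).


image of 1: 2
image of x: -2x + 1/3
image of x^2: 10x^2 + (2/3)x + 4/9
image of x^3: -26x^3 + x^2 + (4/3)x - 8/27
image of x^4: 82x^4 + (4/3)x^3 + (8/3)x^2 - (32/27)x + 16/81
image of x^5: -242x^5 + (5/3)x^4 + (40/9)x^3 - (80/27)x^2 + (80/81)x - 32/243
image of x^6: 730x^6 + 2x^5 + (20/3)x^4 - (160/27)x^3 + (80/27)x^2 - (64/81)x + 64/729
each image's coordinates form column j of the matrix

the matrix is [[2, 1/3, 4/9, -8/27, 16/81, -32/243, 64/729]; [0, -2, 2/3, 4/3, -32/27, 80/81, -64/81]; [0, 0, 10, 1, 8/3, -80/27, 80/27]; [0, 0, 0, -26, 4/3, 40/9, -160/27]; [0, 0, 0, 0, 82, 5/3, 20/3]; [0, 0, 0, 0, 0, -242, 2]; [0, 0, 0, 0, 0, 0, 730]] (rows listed top to bottom)


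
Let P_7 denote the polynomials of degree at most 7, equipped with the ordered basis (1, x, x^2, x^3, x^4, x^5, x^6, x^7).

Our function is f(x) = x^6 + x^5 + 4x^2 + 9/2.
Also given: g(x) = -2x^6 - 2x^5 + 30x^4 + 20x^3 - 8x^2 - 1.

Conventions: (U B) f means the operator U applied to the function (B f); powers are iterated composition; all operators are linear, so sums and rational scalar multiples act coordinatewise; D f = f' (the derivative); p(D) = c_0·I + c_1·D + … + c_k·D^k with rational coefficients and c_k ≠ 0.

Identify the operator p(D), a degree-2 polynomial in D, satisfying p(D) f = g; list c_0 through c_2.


p(D) = -2·I + D^2, i.e. c_0 = -2, c_1 = 0, c_2 = 1

D^0 f = x^6 + x^5 + 4x^2 + 9/2
D^1 f = 6x^5 + 5x^4 + 8x
D^2 f = 30x^4 + 20x^3 + 8
matching coefficients of g against c_0 f + c_1 Df + … from the top degree down determines the c_i
solution: c_0 = -2, c_1 = 0, c_2 = 1


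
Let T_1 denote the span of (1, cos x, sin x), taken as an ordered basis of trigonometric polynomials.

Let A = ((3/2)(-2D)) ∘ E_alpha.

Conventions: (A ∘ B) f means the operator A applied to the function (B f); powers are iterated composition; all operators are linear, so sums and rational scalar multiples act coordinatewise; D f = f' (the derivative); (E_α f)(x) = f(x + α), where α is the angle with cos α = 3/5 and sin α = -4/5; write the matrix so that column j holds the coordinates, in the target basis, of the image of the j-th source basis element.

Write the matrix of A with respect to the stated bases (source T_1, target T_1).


the matrix is [[0, 0, 0]; [0, -12/5, -9/5]; [0, 9/5, -12/5]] (rows listed top to bottom)

image of 1: 0
image of cos x: -(12/5)cos x + (9/5)sin x
image of sin x: -(9/5)cos x - (12/5)sin x
each image's coordinates form column j of the matrix


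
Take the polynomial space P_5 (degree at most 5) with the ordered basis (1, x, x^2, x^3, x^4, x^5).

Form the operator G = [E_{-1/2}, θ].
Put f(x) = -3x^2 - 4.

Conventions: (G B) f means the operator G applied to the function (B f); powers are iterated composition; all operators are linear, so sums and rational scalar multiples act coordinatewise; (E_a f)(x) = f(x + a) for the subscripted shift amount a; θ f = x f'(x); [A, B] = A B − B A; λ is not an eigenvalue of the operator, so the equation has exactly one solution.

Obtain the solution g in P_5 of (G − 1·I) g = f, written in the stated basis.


the result is g(x) = 3x^2 - 3x + 7

write g with unknown coordinates in the stated basis and equate coefficients in (G − 1·I) g = f
solving from the highest basis element down gives g = 3x^2 - 3x + 7
check: G g = -3x + 3
so G g − 1·g = -3x^2 - 4 = f ✓


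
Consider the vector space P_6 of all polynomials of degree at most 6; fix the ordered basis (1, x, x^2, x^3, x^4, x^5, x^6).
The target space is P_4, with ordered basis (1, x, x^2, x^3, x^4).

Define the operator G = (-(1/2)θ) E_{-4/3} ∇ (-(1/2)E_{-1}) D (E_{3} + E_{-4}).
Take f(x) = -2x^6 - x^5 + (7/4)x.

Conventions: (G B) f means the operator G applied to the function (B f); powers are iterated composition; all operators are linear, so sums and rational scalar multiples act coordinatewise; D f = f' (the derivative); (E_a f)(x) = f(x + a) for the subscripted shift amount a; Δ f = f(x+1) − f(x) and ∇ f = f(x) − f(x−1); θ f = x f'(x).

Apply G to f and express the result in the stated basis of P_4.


E_{3} f = -2x^6 - 37x^5 - 285x^4 - 1170x^3 - 2700x^2 - (13277/4)x - 6783/4
E_{-4} f = -2x^6 + 47x^5 - 460x^4 + 2400x^3 - 7040x^2 + (44039/4)x - 7175
(E_{3} + E_{-4}) f = -4x^6 + 10x^5 - 745x^4 + 1230x^3 - 9740x^2 + (15381/2)x - 35483/4
D (E_{3} + E_{-4}) f = -24x^5 + 50x^4 - 2980x^3 + 3690x^2 - 19480x + 15381/2
E_{-1} (D (E_{3} + E_{-4})) f = -24x^5 + 170x^4 - 3420x^3 + 13170x^2 - 36120x + 67829/2
(-(1/2)E_{-1}) (D (E_{3} + E_{-4})) f = 12x^5 - 85x^4 + 1710x^3 - 6585x^2 + 18060x - 67829/4
∇ (-(1/2)E_{-1}) (D (E_{3} + E_{-4})) f = 60x^4 - 460x^3 + 5760x^2 - 18700x + 26452
E_{-4/3} ∇ (-(1/2)E_{-1}) (D (E_{3} + E_{-4})) f = 60x^4 - 780x^3 + 8240x^2 - (333740/9)x + 188716/3
θ E_{-4/3} ∇ (-(1/2)E_{-1}) (D (E_{3} + E_{-4})) f = 240x^4 - 2340x^3 + 16480x^2 - (333740/9)x
(-(1/2)θ) E_{-4/3} ∇ (-(1/2)E_{-1}) (D (E_{3} + E_{-4})) f = -120x^4 + 1170x^3 - 8240x^2 + (166870/9)x

the image equals g(x) = -120x^4 + 1170x^3 - 8240x^2 + (166870/9)x


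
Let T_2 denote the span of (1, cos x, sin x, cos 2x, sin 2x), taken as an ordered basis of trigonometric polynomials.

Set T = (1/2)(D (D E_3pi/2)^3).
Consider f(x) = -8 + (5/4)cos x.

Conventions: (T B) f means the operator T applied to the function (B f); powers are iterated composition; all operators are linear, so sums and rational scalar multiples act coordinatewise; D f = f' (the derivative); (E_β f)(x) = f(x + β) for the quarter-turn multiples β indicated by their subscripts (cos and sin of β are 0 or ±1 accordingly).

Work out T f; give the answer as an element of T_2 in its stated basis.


E_3pi/2 f = -8 + (5/4)sin x
D E_3pi/2 f = (5/4)cos x
E_3pi/2 (D E_3pi/2) f = (5/4)sin x
D E_3pi/2 (D E_3pi/2) f = (5/4)cos x
E_3pi/2 (D E_3pi/2) (D E_3pi/2) f = (5/4)sin x
D E_3pi/2 (D E_3pi/2) (D E_3pi/2) f = (5/4)cos x
D (D E_3pi/2)^3 f = -(5/4)sin x
((1/2)(D (D E_3pi/2)^3)) f = -(5/8)sin x

the image equals g(x) = -(5/8)sin x


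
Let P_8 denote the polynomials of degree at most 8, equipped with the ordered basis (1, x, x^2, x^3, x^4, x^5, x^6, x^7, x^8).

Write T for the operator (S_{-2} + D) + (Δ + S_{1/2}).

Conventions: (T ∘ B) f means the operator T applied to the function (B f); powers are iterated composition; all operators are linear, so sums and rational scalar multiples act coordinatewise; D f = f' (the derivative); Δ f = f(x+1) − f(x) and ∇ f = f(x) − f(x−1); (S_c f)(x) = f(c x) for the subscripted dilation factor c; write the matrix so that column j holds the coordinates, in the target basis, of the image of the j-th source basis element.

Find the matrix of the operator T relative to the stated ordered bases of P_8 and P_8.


image of 1: 2
image of x: -(3/2)x + 2
image of x^2: (17/4)x^2 + 4x + 1
image of x^3: -(63/8)x^3 + 6x^2 + 3x + 1
image of x^4: (257/16)x^4 + 8x^3 + 6x^2 + 4x + 1
image of x^5: -(1023/32)x^5 + 10x^4 + 10x^3 + 10x^2 + 5x + 1
image of x^6: (4097/64)x^6 + 12x^5 + 15x^4 + 20x^3 + 15x^2 + 6x + 1
image of x^7: -(16383/128)x^7 + 14x^6 + 21x^5 + 35x^4 + 35x^3 + 21x^2 + 7x + 1
image of x^8: (65537/256)x^8 + 16x^7 + 28x^6 + 56x^5 + 70x^4 + 56x^3 + 28x^2 + 8x + 1
each image's coordinates form column j of the matrix

the matrix is [[2, 2, 1, 1, 1, 1, 1, 1, 1]; [0, -3/2, 4, 3, 4, 5, 6, 7, 8]; [0, 0, 17/4, 6, 6, 10, 15, 21, 28]; [0, 0, 0, -63/8, 8, 10, 20, 35, 56]; [0, 0, 0, 0, 257/16, 10, 15, 35, 70]; [0, 0, 0, 0, 0, -1023/32, 12, 21, 56]; [0, 0, 0, 0, 0, 0, 4097/64, 14, 28]; [0, 0, 0, 0, 0, 0, 0, -16383/128, 16]; [0, 0, 0, 0, 0, 0, 0, 0, 65537/256]] (rows listed top to bottom)


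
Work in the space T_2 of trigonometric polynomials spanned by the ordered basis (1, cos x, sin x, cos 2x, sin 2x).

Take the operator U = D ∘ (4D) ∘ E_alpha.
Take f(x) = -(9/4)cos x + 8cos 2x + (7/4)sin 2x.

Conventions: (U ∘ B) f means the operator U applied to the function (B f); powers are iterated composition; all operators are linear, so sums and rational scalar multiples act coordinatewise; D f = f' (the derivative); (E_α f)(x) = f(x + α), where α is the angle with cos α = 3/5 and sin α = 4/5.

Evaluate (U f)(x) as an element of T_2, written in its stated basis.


the result is g(x) = (27/5)cos x - (36/5)sin x + (224/25)cos 2x + (3268/25)sin 2x

E_alpha f = -(27/20)cos x + (9/5)sin x - (14/25)cos 2x - (817/100)sin 2x
D E_alpha f = (9/5)cos x + (27/20)sin x - (817/50)cos 2x + (28/25)sin 2x
(4D) E_alpha f = (36/5)cos x + (27/5)sin x - (1634/25)cos 2x + (112/25)sin 2x
D (4D) E_alpha f = (27/5)cos x - (36/5)sin x + (224/25)cos 2x + (3268/25)sin 2x


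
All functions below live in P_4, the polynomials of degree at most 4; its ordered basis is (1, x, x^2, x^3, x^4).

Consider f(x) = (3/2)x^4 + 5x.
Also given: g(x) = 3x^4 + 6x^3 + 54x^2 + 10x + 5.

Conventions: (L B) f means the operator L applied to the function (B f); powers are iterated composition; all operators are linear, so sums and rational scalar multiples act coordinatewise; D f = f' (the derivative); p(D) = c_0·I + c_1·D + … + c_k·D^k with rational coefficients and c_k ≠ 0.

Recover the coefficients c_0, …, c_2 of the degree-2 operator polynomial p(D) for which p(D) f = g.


p(D) = 2·I + D + 3·D^2, i.e. c_0 = 2, c_1 = 1, c_2 = 3

D^0 f = (3/2)x^4 + 5x
D^1 f = 6x^3 + 5
D^2 f = 18x^2
matching coefficients of g against c_0 f + c_1 Df + … from the top degree down determines the c_i
solution: c_0 = 2, c_1 = 1, c_2 = 3


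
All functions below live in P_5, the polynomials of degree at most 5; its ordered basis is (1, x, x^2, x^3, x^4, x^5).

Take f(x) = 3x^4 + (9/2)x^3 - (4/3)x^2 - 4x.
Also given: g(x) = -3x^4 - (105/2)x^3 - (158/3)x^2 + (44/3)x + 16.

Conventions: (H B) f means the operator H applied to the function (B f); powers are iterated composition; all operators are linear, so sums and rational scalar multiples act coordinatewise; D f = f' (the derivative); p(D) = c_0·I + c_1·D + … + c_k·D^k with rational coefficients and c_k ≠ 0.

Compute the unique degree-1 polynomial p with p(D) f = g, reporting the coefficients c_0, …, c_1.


D^0 f = 3x^4 + (9/2)x^3 - (4/3)x^2 - 4x
D^1 f = 12x^3 + (27/2)x^2 - (8/3)x - 4
matching coefficients of g against c_0 f + c_1 Df + … from the top degree down determines the c_i
solution: c_0 = -1, c_1 = -4

c_0 = -1, c_1 = -4


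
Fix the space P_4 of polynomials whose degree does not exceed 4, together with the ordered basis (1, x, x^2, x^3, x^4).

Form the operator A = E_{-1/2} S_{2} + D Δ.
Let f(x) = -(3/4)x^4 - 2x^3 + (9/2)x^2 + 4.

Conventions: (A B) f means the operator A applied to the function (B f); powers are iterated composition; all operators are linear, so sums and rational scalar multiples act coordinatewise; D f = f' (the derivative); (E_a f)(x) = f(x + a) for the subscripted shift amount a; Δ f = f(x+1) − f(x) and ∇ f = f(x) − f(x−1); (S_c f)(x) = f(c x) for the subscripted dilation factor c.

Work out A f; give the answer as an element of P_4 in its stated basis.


S_{2} f = -12x^4 - 16x^3 + 18x^2 + 4
E_{-1/2} S_{2} f = -12x^4 + 8x^3 + 24x^2 - 24x + 39/4
Δ f = -3x^3 - (21/2)x^2 + 7/4
D Δ f = -9x^2 - 21x
(E_{-1/2} S_{2} + D Δ) f = -12x^4 + 8x^3 + 15x^2 - 45x + 39/4

the result is g(x) = -12x^4 + 8x^3 + 15x^2 - 45x + 39/4


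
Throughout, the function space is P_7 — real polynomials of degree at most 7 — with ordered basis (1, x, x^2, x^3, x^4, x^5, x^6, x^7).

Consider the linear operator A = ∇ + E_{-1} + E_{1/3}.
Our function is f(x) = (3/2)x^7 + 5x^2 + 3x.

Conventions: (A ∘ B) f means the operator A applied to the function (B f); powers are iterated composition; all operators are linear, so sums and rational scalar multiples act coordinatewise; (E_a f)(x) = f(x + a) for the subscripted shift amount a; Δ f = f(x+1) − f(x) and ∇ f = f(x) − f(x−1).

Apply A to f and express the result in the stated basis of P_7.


g(x) = 3x^7 + (7/2)x^6 + (7/2)x^5 + (35/18)x^4 + (35/54)x^3 + (547/54)x^2 + (4543/486)x + 2269/1458

∇ f = (21/2)x^6 - (63/2)x^5 + (105/2)x^4 - (105/2)x^3 + (63/2)x^2 - (1/2)x - 1/2
E_{-1} f = (3/2)x^7 - (21/2)x^6 + (63/2)x^5 - (105/2)x^4 + (105/2)x^3 - (53/2)x^2 + (7/2)x + 1/2
E_{1/3} f = (3/2)x^7 + (7/2)x^6 + (7/2)x^5 + (35/18)x^4 + (35/54)x^3 + (277/54)x^2 + (3085/486)x + 2269/1458
(∇ + E_{-1} + E_{1/3}) f = 3x^7 + (7/2)x^6 + (7/2)x^5 + (35/18)x^4 + (35/54)x^3 + (547/54)x^2 + (4543/486)x + 2269/1458


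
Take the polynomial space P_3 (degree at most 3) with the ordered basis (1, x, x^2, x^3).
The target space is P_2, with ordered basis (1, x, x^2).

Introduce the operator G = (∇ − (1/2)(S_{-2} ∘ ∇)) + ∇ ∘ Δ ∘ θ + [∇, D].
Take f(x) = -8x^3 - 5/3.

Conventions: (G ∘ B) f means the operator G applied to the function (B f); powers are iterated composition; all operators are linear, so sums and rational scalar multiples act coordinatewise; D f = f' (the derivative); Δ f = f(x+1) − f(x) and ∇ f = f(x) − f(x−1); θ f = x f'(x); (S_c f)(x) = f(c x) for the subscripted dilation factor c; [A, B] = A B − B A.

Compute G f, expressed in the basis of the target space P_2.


g(x) = 24x^2 - 96x - 4

∇ f = -24x^2 + 24x - 8
∇ f = -24x^2 + 24x - 8
S_{-2} ∇ f = -96x^2 - 48x - 8
(-(1/2)(S_{-2} ∘ ∇)) f = 48x^2 + 24x + 4
(∇ − (1/2)(S_{-2} ∘ ∇)) f = 24x^2 + 48x - 4
θ f = -24x^3
Δ θ f = -72x^2 - 72x - 24
∇ Δ θ f = -144x
D f = -24x^2
∇ D f = -48x + 24
∇ f = -24x^2 + 24x - 8
D ∇ f = -48x + 24
[∇, D] f = 0
((∇ − (1/2)(S_{-2} ∘ ∇)) + ∇ ∘ Δ ∘ θ + [∇, D]) f = 24x^2 - 96x - 4


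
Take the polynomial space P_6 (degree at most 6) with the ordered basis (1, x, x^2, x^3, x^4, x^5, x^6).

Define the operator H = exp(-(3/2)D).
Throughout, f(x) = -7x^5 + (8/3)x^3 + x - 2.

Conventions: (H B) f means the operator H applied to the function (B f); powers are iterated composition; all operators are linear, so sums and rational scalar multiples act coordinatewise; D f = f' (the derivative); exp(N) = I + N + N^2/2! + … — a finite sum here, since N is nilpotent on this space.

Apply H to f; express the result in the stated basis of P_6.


g(x) = -7x^5 + (105/2)x^4 - (929/6)x^3 + (897/4)x^2 - (2531/16)x + 1301/32

order-1 term: (105/2)x^4 - 12x^2 - 3/2
order-2 term: -(315/2)x^3 + 18x
order-3 term: (945/4)x^2 - 9
order-4 term: -(2835/16)x
order-5 term: 1701/32
the series for exp(-(3/2)D) f terminates at order 5
exp(-(3/2)D) f = -7x^5 + (105/2)x^4 - (929/6)x^3 + (897/4)x^2 - (2531/16)x + 1301/32


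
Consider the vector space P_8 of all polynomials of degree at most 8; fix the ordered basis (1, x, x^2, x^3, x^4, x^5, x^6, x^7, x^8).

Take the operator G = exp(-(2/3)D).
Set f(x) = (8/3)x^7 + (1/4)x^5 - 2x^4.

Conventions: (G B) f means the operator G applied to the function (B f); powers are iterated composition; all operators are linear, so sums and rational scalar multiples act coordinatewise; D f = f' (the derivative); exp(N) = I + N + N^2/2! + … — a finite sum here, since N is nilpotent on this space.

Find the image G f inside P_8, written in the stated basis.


order-1 term: -(112/9)x^6 - (5/6)x^4 + (16/3)x^3
order-2 term: (224/9)x^5 + (10/9)x^3 - (16/3)x^2
order-3 term: -(2240/81)x^4 - (20/27)x^2 + (64/27)x
order-4 term: (4480/243)x^3 + (20/81)x - 32/81
order-5 term: -(1792/243)x^2 - 8/243
order-6 term: (3584/2187)x
order-7 term: -1024/6561
the series for exp(-(2/3)D) f terminates at order 7
exp(-(2/3)D) f = (8/3)x^7 - (112/9)x^6 + (905/36)x^5 - (4939/162)x^4 + (6046/243)x^3 - (3268/243)x^2 + (9308/2187)x - 3832/6561

the result is g(x) = (8/3)x^7 - (112/9)x^6 + (905/36)x^5 - (4939/162)x^4 + (6046/243)x^3 - (3268/243)x^2 + (9308/2187)x - 3832/6561


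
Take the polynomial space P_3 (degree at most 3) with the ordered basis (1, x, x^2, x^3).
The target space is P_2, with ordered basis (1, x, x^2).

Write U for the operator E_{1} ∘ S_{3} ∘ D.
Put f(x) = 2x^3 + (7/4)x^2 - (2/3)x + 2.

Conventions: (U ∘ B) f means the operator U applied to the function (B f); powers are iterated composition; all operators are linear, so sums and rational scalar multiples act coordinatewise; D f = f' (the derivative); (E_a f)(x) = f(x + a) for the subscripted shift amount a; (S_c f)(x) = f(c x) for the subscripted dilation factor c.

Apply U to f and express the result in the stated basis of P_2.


the image equals g(x) = 54x^2 + (237/2)x + 383/6

D f = 6x^2 + (7/2)x - 2/3
S_{3} D f = 54x^2 + (21/2)x - 2/3
E_{1} S_{3} D f = 54x^2 + (237/2)x + 383/6


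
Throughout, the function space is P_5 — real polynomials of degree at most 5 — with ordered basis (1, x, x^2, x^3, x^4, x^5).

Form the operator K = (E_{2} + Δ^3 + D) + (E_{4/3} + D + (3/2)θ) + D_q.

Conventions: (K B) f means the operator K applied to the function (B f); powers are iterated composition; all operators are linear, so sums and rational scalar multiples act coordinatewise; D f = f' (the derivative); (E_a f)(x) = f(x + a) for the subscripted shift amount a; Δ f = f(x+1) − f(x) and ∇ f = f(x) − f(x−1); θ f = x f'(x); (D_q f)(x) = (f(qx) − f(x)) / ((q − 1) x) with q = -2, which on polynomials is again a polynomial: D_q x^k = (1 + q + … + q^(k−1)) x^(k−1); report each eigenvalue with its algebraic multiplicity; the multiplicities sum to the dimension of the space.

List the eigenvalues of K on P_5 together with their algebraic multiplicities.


image of 1: 2
image of x: (7/2)x + 19/3
image of x^2: 5x^2 + (29/3)x + 52/9
image of x^3: (13/2)x^3 + 19x^2 + (52/3)x + 442/27
image of x^4: 8x^4 + (49/3)x^3 + (104/3)x^2 + (1768/27)x + 4468/81
image of x^5: (19/2)x^5 + (113/3)x^4 + (520/9)x^3 + (4420/27)x^2 + (22340/81)x + 45250/243
the matrix is upper triangular; its diagonal is (2, 7/2, 5, 13/2, 8, 19/2)
for a triangular matrix the eigenvalues are the diagonal entries, with algebraic multiplicity their repetition count

λ = 2 (multiplicity 1), λ = 7/2 (multiplicity 1), λ = 5 (multiplicity 1), λ = 13/2 (multiplicity 1), λ = 8 (multiplicity 1), λ = 19/2 (multiplicity 1)


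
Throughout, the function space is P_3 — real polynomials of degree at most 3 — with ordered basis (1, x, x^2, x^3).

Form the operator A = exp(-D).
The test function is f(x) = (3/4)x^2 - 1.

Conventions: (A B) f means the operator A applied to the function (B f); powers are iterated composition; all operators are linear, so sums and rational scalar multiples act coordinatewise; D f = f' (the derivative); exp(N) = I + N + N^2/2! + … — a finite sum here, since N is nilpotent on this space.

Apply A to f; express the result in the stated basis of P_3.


g(x) = (3/4)x^2 - (3/2)x - 1/4

order-1 term: -(3/2)x
order-2 term: 3/4
the series for exp(-D) f terminates at order 2
exp(-D) f = (3/4)x^2 - (3/2)x - 1/4


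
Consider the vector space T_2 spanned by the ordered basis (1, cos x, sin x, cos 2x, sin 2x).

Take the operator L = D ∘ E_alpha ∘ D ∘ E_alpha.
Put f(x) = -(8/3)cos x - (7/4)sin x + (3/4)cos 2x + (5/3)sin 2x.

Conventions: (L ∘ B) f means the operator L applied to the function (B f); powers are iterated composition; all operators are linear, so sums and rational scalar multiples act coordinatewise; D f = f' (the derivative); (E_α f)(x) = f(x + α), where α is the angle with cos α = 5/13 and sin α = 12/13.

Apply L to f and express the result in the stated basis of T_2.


E_alpha f = -(103/39)cos x + (93/52)sin x + (443/676)cos 2x - (865/507)sin 2x
D E_alpha f = (93/52)cos x + (103/39)sin x - (1730/507)cos 2x - (443/338)sin 2x
E_alpha (D ∘ E_alpha) f = (2113/676)cos x - (322/507)sin x + (126130/85683)cos 2x + (191117/57122)sin 2x
D E_alpha (D ∘ E_alpha) f = -(322/507)cos x - (2113/676)sin x + (191117/28561)cos 2x - (252260/85683)sin 2x

g(x) = -(322/507)cos x - (2113/676)sin x + (191117/28561)cos 2x - (252260/85683)sin 2x


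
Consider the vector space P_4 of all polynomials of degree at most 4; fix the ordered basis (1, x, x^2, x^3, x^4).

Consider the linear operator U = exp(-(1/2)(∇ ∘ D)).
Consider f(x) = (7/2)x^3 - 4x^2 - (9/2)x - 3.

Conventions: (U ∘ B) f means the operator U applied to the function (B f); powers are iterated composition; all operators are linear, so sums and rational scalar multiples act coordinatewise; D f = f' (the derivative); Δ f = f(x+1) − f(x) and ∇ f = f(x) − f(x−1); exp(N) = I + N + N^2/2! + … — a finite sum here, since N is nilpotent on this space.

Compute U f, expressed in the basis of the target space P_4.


the image equals g(x) = (7/2)x^3 - 4x^2 - 15x + 25/4

order-1 term: -(21/2)x + 37/4
the series for exp(-(1/2)(∇ ∘ D)) f terminates at order 1
exp(-(1/2)(∇ ∘ D)) f = (7/2)x^3 - 4x^2 - 15x + 25/4


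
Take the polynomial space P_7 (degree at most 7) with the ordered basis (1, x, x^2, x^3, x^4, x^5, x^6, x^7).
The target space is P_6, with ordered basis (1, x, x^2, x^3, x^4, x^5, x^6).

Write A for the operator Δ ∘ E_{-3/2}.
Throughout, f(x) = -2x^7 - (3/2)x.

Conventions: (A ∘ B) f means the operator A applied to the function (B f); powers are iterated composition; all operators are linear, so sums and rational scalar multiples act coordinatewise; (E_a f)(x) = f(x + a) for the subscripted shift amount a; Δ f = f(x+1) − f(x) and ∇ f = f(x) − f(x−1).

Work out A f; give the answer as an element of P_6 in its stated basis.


E_{-3/2} f = -2x^7 + 21x^6 - (189/2)x^5 + (945/4)x^4 - (2835/8)x^3 + (5103/16)x^2 - (5151/32)x + 2331/64
Δ E_{-3/2} f = -14x^6 + 84x^5 - (455/2)x^4 + 350x^3 - (2541/8)x^2 + (637/4)x - 1141/32

the result is g(x) = -14x^6 + 84x^5 - (455/2)x^4 + 350x^3 - (2541/8)x^2 + (637/4)x - 1141/32


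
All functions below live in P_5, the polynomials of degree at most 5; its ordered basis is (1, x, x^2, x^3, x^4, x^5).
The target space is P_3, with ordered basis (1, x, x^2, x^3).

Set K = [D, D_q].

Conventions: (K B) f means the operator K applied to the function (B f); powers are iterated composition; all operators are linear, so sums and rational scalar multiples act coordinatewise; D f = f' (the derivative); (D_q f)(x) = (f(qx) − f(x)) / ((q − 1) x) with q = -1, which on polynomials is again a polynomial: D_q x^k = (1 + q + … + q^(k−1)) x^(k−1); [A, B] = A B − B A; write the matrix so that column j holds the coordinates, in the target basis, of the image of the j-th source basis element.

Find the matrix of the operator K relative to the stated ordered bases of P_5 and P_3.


image of 1: 0
image of x: 0
image of x^2: -2
image of x^3: 2x
image of x^4: -4x^2
image of x^5: 4x^3
each image's coordinates form column j of the matrix

the matrix is [[0, 0, -2, 0, 0, 0]; [0, 0, 0, 2, 0, 0]; [0, 0, 0, 0, -4, 0]; [0, 0, 0, 0, 0, 4]] (rows listed top to bottom)


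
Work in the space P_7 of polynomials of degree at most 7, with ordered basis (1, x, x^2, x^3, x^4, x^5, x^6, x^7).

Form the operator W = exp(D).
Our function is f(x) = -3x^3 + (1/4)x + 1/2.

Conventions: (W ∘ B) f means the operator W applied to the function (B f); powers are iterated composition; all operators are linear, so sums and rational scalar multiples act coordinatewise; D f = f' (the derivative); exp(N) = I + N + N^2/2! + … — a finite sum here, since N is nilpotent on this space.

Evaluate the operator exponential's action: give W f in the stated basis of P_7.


the result is g(x) = -3x^3 - 9x^2 - (35/4)x - 9/4

order-1 term: -9x^2 + 1/4
order-2 term: -9x
order-3 term: -3
the series for exp(D) f terminates at order 3
exp(D) f = -3x^3 - 9x^2 - (35/4)x - 9/4


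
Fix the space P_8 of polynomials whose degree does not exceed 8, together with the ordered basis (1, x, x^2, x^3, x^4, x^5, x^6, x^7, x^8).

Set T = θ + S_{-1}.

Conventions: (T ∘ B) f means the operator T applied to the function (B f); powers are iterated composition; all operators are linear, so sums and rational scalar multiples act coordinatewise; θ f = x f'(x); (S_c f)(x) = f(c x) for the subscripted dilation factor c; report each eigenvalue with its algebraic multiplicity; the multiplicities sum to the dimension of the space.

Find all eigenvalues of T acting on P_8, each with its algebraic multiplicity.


image of 1: 1
image of x: 0
image of x^2: 3x^2
image of x^3: 2x^3
image of x^4: 5x^4
image of x^5: 4x^5
image of x^6: 7x^6
image of x^7: 6x^7
image of x^8: 9x^8
the matrix is upper triangular; its diagonal is (1, 0, 3, 2, 5, 4, 7, 6, 9)
for a triangular matrix the eigenvalues are the diagonal entries, with algebraic multiplicity their repetition count

λ = 0 (multiplicity 1), λ = 1 (multiplicity 1), λ = 2 (multiplicity 1), λ = 3 (multiplicity 1), λ = 4 (multiplicity 1), λ = 5 (multiplicity 1), λ = 6 (multiplicity 1), λ = 7 (multiplicity 1), λ = 9 (multiplicity 1)


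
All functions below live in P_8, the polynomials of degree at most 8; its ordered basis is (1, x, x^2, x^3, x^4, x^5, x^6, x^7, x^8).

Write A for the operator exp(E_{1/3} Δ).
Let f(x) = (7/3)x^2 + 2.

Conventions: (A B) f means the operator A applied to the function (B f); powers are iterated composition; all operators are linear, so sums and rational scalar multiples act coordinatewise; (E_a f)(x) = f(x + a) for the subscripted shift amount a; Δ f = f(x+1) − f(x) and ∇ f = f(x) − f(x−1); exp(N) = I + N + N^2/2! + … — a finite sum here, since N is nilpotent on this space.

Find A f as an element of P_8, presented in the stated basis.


order-1 term: (14/3)x + 35/9
order-2 term: 7/3
the series for exp(E_{1/3} Δ) f terminates at order 2
exp(E_{1/3} Δ) f = (7/3)x^2 + (14/3)x + 74/9

g(x) = (7/3)x^2 + (14/3)x + 74/9


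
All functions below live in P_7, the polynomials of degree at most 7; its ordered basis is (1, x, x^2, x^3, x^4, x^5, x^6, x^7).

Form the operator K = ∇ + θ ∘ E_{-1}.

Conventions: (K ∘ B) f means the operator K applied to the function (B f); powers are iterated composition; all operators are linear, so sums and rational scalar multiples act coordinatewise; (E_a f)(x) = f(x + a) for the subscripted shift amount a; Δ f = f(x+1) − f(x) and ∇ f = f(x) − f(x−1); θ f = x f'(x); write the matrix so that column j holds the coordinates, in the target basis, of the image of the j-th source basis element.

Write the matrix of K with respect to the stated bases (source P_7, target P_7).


image of 1: 0
image of x: x + 1
image of x^2: 2x^2 - 1
image of x^3: 3x^3 - 3x^2 + 1
image of x^4: 4x^4 - 8x^3 + 6x^2 - 1
image of x^5: 5x^5 - 15x^4 + 20x^3 - 10x^2 + 1
image of x^6: 6x^6 - 24x^5 + 45x^4 - 40x^3 + 15x^2 - 1
image of x^7: 7x^7 - 35x^6 + 84x^5 - 105x^4 + 70x^3 - 21x^2 + 1
each image's coordinates form column j of the matrix

the matrix is [[0, 1, -1, 1, -1, 1, -1, 1]; [0, 1, 0, 0, 0, 0, 0, 0]; [0, 0, 2, -3, 6, -10, 15, -21]; [0, 0, 0, 3, -8, 20, -40, 70]; [0, 0, 0, 0, 4, -15, 45, -105]; [0, 0, 0, 0, 0, 5, -24, 84]; [0, 0, 0, 0, 0, 0, 6, -35]; [0, 0, 0, 0, 0, 0, 0, 7]] (rows listed top to bottom)


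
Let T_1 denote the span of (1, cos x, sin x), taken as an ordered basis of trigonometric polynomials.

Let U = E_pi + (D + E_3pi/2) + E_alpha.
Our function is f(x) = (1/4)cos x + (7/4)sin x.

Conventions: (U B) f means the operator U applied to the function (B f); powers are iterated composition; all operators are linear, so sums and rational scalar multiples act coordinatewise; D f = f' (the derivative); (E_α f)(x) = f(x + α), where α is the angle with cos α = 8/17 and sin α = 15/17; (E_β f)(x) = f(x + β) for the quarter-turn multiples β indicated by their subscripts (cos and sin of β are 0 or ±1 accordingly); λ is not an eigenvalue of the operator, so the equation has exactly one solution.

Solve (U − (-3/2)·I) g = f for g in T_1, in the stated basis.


write g with unknown coordinates in the stated basis and equate coefficients in (U − (-3/2)·I) g = f
solving from the highest basis element down gives g = -(59/78)cos x + (29/26)sin x
check: U g = (18/13)cos x + (1/13)sin x
so U g − (-3/2)·g = (1/4)cos x + (7/4)sin x = f ✓

g(x) = -(59/78)cos x + (29/26)sin x


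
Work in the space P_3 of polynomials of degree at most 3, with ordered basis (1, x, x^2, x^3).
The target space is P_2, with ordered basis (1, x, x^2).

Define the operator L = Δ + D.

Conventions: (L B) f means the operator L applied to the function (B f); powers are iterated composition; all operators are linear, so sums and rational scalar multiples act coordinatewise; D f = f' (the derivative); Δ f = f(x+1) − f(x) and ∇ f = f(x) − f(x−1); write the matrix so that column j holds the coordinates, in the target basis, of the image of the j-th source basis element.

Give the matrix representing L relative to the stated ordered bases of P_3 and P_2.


image of 1: 0
image of x: 2
image of x^2: 4x + 1
image of x^3: 6x^2 + 3x + 1
each image's coordinates form column j of the matrix

the matrix is [[0, 2, 1, 1]; [0, 0, 4, 3]; [0, 0, 0, 6]] (rows listed top to bottom)


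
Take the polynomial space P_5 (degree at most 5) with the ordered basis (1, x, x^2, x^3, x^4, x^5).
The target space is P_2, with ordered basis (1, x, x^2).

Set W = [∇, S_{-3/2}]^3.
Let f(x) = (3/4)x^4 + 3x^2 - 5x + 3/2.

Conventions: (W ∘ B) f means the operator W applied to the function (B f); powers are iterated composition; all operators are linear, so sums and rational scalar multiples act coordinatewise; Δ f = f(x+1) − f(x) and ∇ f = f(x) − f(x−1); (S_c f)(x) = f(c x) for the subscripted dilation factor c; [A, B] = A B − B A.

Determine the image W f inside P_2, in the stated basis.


the result is g(x) = -(820125/256)x + 212625/512

S_{-3/2} f = (243/64)x^4 + (27/4)x^2 + (15/2)x + 3/2
∇ S_{-3/2} f = (243/16)x^3 - (729/32)x^2 + (459/16)x - 195/64
∇ f = 3x^3 - (9/2)x^2 + 9x - 35/4
S_{-3/2} ∇ f = -(81/8)x^3 - (81/8)x^2 - (27/2)x - 35/4
[∇, S_{-3/2}] f = (405/16)x^3 - (405/32)x^2 + (675/16)x + 365/64
S_{-3/2} [∇, S_{-3/2}] f = -(10935/128)x^3 - (3645/128)x^2 - (2025/32)x + 365/64
∇ S_{-3/2} [∇, S_{-3/2}] f = -(32805/128)x^2 + (25515/128)x - 7695/64
∇ [∇, S_{-3/2}] f = (1215/16)x^2 - (405/4)x + 2565/32
S_{-3/2} ∇ [∇, S_{-3/2}] f = (10935/64)x^2 + (1215/8)x + 2565/32
[∇, S_{-3/2}] [∇, S_{-3/2}] f = -(54675/128)x^2 + (6075/128)x - 12825/64
S_{-3/2} [∇, S_{-3/2}] [∇, S_{-3/2}] f = -(492075/512)x^2 - (18225/256)x - 12825/64
∇ S_{-3/2} [∇, S_{-3/2}] [∇, S_{-3/2}] f = -(492075/256)x + 455625/512
∇ [∇, S_{-3/2}] [∇, S_{-3/2}] f = -(54675/64)x + 30375/64
S_{-3/2} ∇ [∇, S_{-3/2}] [∇, S_{-3/2}] f = (164025/128)x + 30375/64
[∇, S_{-3/2}] [∇, S_{-3/2}] [∇, S_{-3/2}] f = -(820125/256)x + 212625/512


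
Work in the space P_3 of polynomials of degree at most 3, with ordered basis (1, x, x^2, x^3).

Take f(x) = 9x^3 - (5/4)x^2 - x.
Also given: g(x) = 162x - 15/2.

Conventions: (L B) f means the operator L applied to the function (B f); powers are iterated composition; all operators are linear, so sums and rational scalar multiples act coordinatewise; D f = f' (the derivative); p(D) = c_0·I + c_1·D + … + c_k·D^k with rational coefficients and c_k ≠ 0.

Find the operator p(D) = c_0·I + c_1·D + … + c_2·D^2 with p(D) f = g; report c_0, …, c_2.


D^0 f = 9x^3 - (5/4)x^2 - x
D^1 f = 27x^2 - (5/2)x - 1
D^2 f = 54x - 5/2
matching coefficients of g against c_0 f + c_1 Df + … from the top degree down determines the c_i
solution: c_0 = 0, c_1 = 0, c_2 = 3

p(D) = 3·D^2, i.e. c_0 = 0, c_1 = 0, c_2 = 3
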